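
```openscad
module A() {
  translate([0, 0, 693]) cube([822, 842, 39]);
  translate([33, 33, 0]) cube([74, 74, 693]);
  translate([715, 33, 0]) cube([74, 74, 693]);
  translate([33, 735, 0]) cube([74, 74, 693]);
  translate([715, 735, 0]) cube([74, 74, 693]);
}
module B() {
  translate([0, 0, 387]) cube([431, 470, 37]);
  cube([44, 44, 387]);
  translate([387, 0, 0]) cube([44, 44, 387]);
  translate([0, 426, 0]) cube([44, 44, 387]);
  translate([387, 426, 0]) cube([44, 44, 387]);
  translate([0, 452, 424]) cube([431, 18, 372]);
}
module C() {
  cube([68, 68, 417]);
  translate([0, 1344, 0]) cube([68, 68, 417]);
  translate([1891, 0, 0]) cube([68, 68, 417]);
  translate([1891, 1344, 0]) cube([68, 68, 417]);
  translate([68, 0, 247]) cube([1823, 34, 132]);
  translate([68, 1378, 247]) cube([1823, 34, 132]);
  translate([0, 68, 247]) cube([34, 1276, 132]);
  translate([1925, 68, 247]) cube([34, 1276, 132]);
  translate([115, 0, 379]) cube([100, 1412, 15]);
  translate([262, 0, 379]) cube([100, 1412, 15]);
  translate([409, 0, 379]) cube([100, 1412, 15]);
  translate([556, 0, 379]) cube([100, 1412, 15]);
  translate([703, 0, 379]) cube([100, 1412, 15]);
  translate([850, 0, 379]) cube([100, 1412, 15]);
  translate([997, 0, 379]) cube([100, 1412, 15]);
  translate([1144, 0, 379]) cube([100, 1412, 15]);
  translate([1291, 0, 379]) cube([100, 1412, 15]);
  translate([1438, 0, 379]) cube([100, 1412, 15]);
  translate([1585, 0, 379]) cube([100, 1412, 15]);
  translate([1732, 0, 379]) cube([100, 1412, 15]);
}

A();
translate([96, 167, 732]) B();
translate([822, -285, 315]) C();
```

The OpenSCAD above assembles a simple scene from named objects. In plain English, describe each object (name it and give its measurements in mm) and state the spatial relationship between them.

A is a table: top 822 mm (x) × 842 mm (y), 39 mm thick, upper face at z = 732 mm, on four 74×74 mm square legs, each inset 33 mm from the nearest pair of top edges, running from z = 0 to the bottom of the top.

B is a chair: 431×470 mm seat, 37 mm thick, top at z = 424 mm, on four 44 mm square corner legs flush with the seat edges. A 18 mm thick backrest slab spans the full seat width, extending 372 mm above the seat top, its back face flush with the seat's +y edge.

C is a bed frame 1959 mm long (x) by 1412 mm wide (y). Four 68×68 mm corner posts, 417 mm tall, at the corners of the footprint. Four rails of 34 mm thickness and 132 mm height run between adjacent posts with their undersides at z = 247 mm, their outer faces flush with the outside of the frame (the two x-running rails run between the posts' inner faces; the two y-running rails run between the posts' inner faces). 12 slats, each 100 mm wide (x) and 15 mm thick, lie across the top of the two x-running rails, running the full 1412 mm width of the frame in y; the slats are evenly spaced along x between the inner faces of the end posts with equal gaps (rounded down to the nearest mm) at the −x end and between each pair — any rounding remainder accumulates at the +x end.

The chair is on top of the table. The bed frame is beside the table with their tops flush at z = 732.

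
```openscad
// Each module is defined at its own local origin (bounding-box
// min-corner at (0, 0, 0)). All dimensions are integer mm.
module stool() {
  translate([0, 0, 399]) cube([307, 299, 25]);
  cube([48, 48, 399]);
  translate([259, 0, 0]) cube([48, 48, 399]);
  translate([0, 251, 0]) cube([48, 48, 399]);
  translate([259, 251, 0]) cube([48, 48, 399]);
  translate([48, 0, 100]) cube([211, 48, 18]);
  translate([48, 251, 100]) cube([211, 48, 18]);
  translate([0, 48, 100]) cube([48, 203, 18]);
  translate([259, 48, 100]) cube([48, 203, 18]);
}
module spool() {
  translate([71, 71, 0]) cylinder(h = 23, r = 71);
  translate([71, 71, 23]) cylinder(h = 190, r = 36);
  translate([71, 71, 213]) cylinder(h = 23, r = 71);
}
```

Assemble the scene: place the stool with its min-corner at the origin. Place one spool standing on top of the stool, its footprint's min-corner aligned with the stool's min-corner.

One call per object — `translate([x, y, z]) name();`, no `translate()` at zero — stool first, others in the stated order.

stool();
translate([0, 0, 424]) spool();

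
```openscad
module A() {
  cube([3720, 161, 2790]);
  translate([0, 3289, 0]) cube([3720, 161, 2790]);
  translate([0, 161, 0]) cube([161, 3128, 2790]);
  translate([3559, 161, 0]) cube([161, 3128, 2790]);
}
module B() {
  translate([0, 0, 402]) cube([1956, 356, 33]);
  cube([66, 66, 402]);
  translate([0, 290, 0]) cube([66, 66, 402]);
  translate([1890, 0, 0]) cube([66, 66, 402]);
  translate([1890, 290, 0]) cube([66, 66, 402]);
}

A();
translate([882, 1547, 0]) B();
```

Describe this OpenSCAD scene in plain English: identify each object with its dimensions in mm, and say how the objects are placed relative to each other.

A is the wall frame of a small rectangular building: four walls, each 2790 mm tall and 161 mm thick, enclosing a footprint 3720 mm (x) by 3450 mm (y) outside-to-outside, with no floor or roof. The front and back walls (the −y and +y sides) span the full width; the two side walls fit between them.

B is a bench: a 1956×356 mm seat slab, 33 mm thick, top at z = 435 mm, on four 66×66 mm square legs flush with the seat corners and standing on z = 0.

The bench sits inside the house frame, centred.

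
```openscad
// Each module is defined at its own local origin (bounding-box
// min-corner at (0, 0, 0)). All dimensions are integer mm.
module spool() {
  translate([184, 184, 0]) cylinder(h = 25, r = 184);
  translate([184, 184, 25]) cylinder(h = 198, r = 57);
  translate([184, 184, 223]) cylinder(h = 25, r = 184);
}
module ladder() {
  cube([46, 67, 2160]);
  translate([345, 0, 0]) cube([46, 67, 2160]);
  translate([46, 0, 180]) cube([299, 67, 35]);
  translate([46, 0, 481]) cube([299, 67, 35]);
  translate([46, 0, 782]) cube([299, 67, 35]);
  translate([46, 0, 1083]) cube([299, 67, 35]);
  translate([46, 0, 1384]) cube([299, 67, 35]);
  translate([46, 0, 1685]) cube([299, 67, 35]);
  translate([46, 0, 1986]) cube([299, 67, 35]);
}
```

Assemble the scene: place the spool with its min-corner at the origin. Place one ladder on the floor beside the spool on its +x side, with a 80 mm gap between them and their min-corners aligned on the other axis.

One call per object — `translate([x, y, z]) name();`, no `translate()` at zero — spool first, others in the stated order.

spool();
translate([448, 0, 0]) ladder();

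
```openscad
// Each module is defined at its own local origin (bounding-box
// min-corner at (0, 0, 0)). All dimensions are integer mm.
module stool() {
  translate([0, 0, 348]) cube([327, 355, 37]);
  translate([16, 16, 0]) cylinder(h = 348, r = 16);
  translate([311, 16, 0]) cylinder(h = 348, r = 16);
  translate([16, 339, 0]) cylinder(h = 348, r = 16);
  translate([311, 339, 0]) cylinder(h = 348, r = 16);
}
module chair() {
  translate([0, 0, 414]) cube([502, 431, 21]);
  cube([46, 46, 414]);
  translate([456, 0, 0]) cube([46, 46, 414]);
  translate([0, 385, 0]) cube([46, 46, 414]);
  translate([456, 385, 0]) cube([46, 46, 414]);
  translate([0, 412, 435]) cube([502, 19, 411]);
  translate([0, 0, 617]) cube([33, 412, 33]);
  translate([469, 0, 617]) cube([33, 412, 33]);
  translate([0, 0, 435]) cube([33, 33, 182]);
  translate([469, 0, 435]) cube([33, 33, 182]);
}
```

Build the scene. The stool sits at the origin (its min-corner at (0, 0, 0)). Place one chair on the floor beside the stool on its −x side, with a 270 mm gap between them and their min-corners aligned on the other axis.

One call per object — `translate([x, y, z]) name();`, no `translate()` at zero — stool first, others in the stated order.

stool();
translate([-772, 0, 0]) chair();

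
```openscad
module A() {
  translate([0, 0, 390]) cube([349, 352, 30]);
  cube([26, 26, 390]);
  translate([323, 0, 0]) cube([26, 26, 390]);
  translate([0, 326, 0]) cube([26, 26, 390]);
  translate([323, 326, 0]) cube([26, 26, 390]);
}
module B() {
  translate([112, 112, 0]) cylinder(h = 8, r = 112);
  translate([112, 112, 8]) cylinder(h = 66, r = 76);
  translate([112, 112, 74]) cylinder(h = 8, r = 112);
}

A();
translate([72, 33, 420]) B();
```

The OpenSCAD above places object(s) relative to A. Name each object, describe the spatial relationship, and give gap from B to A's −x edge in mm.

The spool's min-x is at 72; the stool's min-x is 0; gap = 72 mm.

A is a stool. B is a spool. The spool is on top of the stool. The gap from the spool to the stool's −x edge is 72 mm.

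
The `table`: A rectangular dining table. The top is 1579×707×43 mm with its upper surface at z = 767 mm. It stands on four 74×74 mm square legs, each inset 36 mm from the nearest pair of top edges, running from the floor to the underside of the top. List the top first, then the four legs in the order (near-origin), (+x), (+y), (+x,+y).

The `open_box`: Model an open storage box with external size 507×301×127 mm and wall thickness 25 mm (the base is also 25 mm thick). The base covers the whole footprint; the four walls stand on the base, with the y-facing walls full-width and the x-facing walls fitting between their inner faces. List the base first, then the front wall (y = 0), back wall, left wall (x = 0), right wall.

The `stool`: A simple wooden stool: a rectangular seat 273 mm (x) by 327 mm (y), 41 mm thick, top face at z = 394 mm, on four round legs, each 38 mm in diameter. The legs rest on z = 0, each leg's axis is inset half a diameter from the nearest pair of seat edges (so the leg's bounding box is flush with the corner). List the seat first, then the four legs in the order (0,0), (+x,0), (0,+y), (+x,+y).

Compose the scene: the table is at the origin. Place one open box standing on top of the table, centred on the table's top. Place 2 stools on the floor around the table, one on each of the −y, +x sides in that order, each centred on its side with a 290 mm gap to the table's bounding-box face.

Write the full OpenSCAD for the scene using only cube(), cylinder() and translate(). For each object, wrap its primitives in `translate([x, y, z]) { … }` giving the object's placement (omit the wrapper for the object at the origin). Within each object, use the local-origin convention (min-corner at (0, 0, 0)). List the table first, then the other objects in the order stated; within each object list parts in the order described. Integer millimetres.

translate([0, 0, 724]) cube([1579, 707, 43]);
translate([36, 36, 0]) cube([74, 74, 724]);
translate([1469, 36, 0]) cube([74, 74, 724]);
translate([36, 597, 0]) cube([74, 74, 724]);
translate([1469, 597, 0]) cube([74, 74, 724]);
translate([536, 203, 767]) {
  cube([507, 301, 25]);
  translate([0, 0, 25]) cube([507, 25, 102]);
  translate([0, 276, 25]) cube([507, 25, 102]);
  translate([0, 25, 25]) cube([25, 251, 102]);
  translate([482, 25, 25]) cube([25, 251, 102]);
}
translate([653, -617, 0]) {
  translate([0, 0, 353]) cube([273, 327, 41]);
  translate([19, 19, 0]) cylinder(h = 353, r = 19);
  translate([254, 19, 0]) cylinder(h = 353, r = 19);
  translate([19, 308, 0]) cylinder(h = 353, r = 19);
  translate([254, 308, 0]) cylinder(h = 353, r = 19);
}
translate([1869, 190, 0]) {
  translate([0, 0, 353]) cube([273, 327, 41]);
  translate([19, 19, 0]) cylinder(h = 353, r = 19);
  translate([254, 19, 0]) cylinder(h = 353, r = 19);
  translate([19, 308, 0]) cylinder(h = 353, r = 19);
  translate([254, 308, 0]) cylinder(h = 353, r = 19);
}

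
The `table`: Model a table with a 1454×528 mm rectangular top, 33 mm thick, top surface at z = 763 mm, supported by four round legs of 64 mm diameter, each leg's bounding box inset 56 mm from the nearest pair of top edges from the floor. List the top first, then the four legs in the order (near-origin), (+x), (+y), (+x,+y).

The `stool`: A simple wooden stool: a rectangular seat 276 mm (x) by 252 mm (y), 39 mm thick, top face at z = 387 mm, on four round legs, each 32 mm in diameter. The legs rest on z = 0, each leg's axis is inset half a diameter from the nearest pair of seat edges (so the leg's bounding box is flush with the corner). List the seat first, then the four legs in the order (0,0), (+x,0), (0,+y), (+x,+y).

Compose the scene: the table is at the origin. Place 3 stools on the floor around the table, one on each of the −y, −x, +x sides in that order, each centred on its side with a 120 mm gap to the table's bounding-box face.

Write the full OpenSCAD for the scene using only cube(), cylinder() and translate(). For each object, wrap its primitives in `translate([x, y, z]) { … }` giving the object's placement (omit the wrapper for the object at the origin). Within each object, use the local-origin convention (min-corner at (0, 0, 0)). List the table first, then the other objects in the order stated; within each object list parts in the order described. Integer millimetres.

translate([0, 0, 730]) cube([1454, 528, 33]);
translate([88, 88, 0]) cylinder(h = 730, r = 32);
translate([1366, 88, 0]) cylinder(h = 730, r = 32);
translate([88, 440, 0]) cylinder(h = 730, r = 32);
translate([1366, 440, 0]) cylinder(h = 730, r = 32);
translate([589, -372, 0]) {
  translate([0, 0, 348]) cube([276, 252, 39]);
  translate([16, 16, 0]) cylinder(h = 348, r = 16);
  translate([260, 16, 0]) cylinder(h = 348, r = 16);
  translate([16, 236, 0]) cylinder(h = 348, r = 16);
  translate([260, 236, 0]) cylinder(h = 348, r = 16);
}
translate([-396, 138, 0]) {
  translate([0, 0, 348]) cube([276, 252, 39]);
  translate([16, 16, 0]) cylinder(h = 348, r = 16);
  translate([260, 16, 0]) cylinder(h = 348, r = 16);
  translate([16, 236, 0]) cylinder(h = 348, r = 16);
  translate([260, 236, 0]) cylinder(h = 348, r = 16);
}
translate([1574, 138, 0]) {
  translate([0, 0, 348]) cube([276, 252, 39]);
  translate([16, 16, 0]) cylinder(h = 348, r = 16);
  translate([260, 16, 0]) cylinder(h = 348, r = 16);
  translate([16, 236, 0]) cylinder(h = 348, r = 16);
  translate([260, 236, 0]) cylinder(h = 348, r = 16);
}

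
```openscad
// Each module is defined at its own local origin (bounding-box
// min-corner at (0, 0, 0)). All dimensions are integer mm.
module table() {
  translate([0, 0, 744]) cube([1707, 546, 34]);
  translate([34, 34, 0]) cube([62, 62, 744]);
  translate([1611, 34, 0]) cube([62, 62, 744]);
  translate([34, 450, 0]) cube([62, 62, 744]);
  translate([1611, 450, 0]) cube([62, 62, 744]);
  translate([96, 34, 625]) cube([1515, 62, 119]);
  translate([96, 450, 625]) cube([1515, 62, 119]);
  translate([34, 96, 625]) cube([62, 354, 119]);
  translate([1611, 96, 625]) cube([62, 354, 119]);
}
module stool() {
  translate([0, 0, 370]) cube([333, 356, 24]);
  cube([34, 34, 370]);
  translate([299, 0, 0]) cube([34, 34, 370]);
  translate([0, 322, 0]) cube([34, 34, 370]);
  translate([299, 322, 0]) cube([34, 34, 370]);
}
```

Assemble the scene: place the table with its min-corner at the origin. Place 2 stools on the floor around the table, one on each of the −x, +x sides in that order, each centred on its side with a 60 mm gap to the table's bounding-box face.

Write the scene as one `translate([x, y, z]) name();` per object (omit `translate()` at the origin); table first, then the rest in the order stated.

table();
translate([-393, 95, 0]) stool();
translate([1767, 95, 0]) stool();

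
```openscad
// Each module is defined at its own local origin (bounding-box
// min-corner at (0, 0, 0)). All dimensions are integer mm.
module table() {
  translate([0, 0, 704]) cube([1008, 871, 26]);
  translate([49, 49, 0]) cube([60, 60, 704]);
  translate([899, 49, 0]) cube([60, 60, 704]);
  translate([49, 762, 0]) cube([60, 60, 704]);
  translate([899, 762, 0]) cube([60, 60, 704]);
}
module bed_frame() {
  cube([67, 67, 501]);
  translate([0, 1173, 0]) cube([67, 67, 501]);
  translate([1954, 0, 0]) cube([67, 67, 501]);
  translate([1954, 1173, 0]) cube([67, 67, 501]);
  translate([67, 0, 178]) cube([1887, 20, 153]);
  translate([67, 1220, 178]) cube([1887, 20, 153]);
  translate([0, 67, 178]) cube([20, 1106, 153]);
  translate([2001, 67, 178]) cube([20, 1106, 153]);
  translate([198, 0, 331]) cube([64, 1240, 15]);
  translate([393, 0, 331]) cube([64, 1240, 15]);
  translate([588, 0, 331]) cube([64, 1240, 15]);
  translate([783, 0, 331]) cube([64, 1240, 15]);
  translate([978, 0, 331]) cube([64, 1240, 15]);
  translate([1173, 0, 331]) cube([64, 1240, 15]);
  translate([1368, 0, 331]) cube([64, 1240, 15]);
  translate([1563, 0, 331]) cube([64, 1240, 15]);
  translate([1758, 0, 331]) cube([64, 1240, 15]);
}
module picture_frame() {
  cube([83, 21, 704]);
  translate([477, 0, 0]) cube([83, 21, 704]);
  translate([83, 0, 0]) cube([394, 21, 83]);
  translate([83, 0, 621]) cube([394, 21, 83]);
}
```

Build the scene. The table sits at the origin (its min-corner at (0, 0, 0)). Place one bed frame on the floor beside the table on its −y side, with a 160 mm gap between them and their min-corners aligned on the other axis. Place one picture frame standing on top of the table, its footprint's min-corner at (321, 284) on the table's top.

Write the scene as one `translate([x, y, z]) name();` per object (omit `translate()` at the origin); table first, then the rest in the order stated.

table();
translate([0, -1400, 0]) bed_frame();
translate([321, 284, 730]) picture_frame();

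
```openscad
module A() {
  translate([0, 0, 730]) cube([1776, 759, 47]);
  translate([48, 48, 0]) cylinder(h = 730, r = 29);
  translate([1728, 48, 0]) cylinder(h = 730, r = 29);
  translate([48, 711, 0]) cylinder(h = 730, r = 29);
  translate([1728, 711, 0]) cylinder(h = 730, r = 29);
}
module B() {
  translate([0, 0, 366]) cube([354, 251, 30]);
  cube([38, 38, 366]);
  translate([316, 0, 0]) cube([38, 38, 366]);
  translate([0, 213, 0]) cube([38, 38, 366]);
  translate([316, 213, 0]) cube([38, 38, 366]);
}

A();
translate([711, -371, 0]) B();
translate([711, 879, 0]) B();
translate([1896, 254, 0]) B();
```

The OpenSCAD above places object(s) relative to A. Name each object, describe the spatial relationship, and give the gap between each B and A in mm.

Each stool's nearest face is 120 mm from the table's bounding box.

A is a table. B is a stool. Three stools sit around the table at the −y, +y, +x sides. The gap between each stool and the table is 120 mm.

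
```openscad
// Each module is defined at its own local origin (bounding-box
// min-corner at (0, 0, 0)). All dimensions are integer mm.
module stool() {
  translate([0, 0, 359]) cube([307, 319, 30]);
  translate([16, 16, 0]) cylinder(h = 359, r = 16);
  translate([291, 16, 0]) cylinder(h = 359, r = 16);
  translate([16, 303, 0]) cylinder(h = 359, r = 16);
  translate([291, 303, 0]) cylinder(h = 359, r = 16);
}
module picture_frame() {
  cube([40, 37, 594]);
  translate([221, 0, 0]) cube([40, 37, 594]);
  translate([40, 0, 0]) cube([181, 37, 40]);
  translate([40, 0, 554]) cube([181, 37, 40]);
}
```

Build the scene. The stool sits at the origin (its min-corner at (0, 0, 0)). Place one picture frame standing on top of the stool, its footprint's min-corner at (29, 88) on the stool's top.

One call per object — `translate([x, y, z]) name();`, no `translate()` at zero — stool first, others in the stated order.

stool();
translate([29, 88, 389]) picture_frame();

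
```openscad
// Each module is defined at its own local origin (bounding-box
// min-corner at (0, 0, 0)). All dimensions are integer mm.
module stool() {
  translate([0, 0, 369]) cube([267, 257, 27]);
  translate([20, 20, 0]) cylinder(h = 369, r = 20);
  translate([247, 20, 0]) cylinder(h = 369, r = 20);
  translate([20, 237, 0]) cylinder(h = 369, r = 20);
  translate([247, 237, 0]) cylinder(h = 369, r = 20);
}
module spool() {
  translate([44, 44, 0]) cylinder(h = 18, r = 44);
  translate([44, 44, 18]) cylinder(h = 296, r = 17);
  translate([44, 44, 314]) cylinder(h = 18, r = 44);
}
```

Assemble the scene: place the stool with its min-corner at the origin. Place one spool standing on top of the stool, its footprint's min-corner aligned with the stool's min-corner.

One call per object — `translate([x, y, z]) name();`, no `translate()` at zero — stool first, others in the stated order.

stool();
translate([0, 0, 396]) spool();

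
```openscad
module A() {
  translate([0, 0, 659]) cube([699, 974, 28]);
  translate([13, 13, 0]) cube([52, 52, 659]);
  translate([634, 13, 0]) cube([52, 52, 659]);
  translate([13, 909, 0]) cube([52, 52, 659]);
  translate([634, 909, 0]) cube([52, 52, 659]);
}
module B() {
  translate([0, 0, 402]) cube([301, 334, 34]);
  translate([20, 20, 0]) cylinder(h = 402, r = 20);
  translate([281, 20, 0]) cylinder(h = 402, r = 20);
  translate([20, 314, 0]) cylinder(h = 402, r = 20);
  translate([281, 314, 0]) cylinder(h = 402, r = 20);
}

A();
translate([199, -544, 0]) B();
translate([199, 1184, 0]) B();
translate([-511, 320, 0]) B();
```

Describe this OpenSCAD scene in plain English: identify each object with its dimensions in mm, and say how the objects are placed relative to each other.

A is a rectangular dining table. The top is 699×974×28 mm with its upper surface at z = 687 mm. It stands on four 52×52 mm square legs, each inset 13 mm from the nearest pair of top edges, running from the floor to the underside of the top.

B is a four-legged stool. The seat is 301×334 mm, 34 mm thick, top at z = 436 mm. It stands on four round legs, each 40 mm in diameter, from z = 0 to the seat underside, each leg's axis is inset half a diameter from the nearest pair of seat edges (so the leg's bounding box is flush with the corner).

Three stools sit around the table at the −y, +y, −x sides.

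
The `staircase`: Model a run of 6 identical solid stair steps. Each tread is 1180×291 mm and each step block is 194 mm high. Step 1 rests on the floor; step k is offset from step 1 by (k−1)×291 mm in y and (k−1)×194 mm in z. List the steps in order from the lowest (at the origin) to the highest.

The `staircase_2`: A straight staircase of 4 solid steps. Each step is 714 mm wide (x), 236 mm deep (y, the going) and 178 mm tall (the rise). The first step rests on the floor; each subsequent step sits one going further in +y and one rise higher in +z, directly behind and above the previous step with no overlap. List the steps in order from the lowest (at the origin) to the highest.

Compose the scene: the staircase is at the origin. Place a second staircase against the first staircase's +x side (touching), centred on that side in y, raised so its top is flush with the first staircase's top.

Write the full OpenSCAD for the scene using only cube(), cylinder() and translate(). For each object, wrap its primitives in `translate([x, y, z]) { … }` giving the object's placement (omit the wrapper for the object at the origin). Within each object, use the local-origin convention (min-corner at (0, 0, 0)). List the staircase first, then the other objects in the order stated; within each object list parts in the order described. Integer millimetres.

cube([1180, 291, 194]);
translate([0, 291, 194]) cube([1180, 291, 194]);
translate([0, 582, 388]) cube([1180, 291, 194]);
translate([0, 873, 582]) cube([1180, 291, 194]);
translate([0, 1164, 776]) cube([1180, 291, 194]);
translate([0, 1455, 970]) cube([1180, 291, 194]);
translate([1180, 401, 452]) {
  cube([714, 236, 178]);
  translate([0, 236, 178]) cube([714, 236, 178]);
  translate([0, 472, 356]) cube([714, 236, 178]);
  translate([0, 708, 534]) cube([714, 236, 178]);
}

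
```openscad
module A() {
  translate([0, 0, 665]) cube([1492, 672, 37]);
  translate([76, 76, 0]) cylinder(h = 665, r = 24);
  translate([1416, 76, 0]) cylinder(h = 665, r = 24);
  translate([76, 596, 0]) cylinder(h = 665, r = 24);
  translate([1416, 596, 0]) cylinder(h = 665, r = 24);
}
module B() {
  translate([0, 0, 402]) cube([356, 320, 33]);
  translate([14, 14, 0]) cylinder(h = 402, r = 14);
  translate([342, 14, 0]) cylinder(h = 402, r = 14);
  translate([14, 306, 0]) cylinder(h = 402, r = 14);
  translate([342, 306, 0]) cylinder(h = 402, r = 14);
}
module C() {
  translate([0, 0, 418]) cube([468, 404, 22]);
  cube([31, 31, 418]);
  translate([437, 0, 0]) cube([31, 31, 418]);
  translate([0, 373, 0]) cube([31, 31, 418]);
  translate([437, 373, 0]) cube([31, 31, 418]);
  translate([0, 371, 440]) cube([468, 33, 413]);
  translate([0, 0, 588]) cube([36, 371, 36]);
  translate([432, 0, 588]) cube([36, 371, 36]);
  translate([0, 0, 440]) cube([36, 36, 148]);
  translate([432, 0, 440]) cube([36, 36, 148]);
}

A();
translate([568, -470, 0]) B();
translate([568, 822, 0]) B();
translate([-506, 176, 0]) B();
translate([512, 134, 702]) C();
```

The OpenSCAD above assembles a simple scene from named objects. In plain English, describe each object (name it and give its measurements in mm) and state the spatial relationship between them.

A is a table with a 1492×672 mm rectangular top, 37 mm thick, top surface at z = 702 mm, supported by four round legs of 48 mm diameter, each leg's bounding box inset 52 mm from the nearest pair of top edges, running from the floor.

B is a simple wooden stool: a rectangular seat 356 mm (x) by 320 mm (y), 33 mm thick, top face at z = 435 mm, on four round legs, each 28 mm in diameter. The legs rest on z = 0, each leg's axis is inset half a diameter from the nearest pair of seat edges (so the leg's bounding box is flush with the corner).

C is a chair. The seat is a 468×404×22 mm slab with its top at z = 440 mm, on four 31×31 mm corner legs (flush with the seat edges, standing on z = 0). A flat backrest 33 mm thick, 413 mm tall, spans the full seat width and rises from the seat top along its +y edge, rear face flush with the rear of the seat. Two armrests of 36×36 mm section run along each side from the seat's front edge to the front of the backrest, top faces 184 mm above the seat top and outer faces flush with the seat's x-edges; a 36×36 mm post under the front of each armrest stands on the seat at the front corner.

Three stools sit around the table at the −y, +y, −x sides. The chair is on top of the table, centred.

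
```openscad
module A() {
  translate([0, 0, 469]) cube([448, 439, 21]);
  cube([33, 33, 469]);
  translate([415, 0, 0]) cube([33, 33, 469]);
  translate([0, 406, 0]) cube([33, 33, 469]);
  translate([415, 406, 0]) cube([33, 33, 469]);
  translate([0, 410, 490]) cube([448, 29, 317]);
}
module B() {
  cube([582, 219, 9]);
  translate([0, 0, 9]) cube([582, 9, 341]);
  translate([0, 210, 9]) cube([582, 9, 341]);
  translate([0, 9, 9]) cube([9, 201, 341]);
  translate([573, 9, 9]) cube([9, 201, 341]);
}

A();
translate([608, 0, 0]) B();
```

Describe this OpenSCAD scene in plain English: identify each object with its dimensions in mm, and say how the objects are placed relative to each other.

A is a chair: 448×439 mm seat, 21 mm thick, top at z = 490 mm, on four 33 mm square corner legs flush with the seat edges. A 29 mm thick backrest slab spans the full seat width, extending 317 mm above the seat top, its back face flush with the seat's +y edge.

B is an open storage box with external size 582×219×350 mm and wall thickness 9 mm (the base is also 9 mm thick). The base covers the whole footprint; the four walls stand on the base, with the y-facing walls full-width and the x-facing walls fitting between their inner faces.

The open box is on the floor beside the chair on its +x side.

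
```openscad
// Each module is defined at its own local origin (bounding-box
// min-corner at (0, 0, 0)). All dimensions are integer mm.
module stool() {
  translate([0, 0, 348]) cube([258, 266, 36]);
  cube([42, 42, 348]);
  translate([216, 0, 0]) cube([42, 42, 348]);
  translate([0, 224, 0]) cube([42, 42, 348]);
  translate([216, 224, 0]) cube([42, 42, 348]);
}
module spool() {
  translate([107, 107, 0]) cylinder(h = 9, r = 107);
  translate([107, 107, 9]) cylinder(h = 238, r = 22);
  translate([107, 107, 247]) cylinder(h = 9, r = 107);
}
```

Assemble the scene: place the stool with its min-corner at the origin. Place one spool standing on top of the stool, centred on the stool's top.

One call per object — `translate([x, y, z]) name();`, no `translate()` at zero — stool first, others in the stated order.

stool();
translate([22, 26, 384]) spool();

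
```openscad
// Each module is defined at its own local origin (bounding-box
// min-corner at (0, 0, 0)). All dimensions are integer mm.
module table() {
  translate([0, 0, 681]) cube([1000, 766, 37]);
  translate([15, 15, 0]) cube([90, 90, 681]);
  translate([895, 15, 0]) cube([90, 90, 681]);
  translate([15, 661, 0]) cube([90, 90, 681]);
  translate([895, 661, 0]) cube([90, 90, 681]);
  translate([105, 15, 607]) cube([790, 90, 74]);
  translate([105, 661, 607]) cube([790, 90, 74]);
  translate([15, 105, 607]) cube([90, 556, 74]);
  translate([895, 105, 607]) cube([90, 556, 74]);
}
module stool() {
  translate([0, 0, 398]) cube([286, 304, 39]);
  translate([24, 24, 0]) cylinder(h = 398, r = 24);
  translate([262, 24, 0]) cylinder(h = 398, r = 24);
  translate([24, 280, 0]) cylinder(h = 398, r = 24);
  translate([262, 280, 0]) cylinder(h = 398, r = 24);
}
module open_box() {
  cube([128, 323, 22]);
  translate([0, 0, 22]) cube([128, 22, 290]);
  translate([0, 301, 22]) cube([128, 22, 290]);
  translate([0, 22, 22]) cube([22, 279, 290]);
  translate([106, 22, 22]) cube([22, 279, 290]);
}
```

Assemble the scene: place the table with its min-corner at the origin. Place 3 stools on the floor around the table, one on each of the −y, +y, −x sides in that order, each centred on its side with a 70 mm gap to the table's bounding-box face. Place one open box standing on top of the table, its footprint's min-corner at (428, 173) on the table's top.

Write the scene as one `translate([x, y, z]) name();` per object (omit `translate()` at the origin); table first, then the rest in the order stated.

table();
translate([357, -374, 0]) stool();
translate([357, 836, 0]) stool();
translate([-356, 231, 0]) stool();
translate([428, 173, 718]) open_box();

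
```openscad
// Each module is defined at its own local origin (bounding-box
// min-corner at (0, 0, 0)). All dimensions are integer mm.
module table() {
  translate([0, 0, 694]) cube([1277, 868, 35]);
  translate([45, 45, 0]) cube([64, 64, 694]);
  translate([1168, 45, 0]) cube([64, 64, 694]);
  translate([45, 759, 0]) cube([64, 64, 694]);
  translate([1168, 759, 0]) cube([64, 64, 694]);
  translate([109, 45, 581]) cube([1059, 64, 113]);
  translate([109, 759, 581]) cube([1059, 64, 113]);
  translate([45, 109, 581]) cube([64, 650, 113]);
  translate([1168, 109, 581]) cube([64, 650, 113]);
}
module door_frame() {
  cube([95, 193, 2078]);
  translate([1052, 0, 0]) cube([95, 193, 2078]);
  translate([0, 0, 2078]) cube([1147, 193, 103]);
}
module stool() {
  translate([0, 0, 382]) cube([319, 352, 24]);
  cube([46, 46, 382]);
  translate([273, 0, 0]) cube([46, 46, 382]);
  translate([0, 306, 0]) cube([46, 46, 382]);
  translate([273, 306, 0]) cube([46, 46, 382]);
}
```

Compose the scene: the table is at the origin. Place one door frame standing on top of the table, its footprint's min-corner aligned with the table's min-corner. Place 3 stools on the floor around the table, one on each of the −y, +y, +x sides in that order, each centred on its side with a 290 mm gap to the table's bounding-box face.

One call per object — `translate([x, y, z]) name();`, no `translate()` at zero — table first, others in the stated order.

table();
translate([0, 0, 729]) door_frame();
translate([479, -642, 0]) stool();
translate([479, 1158, 0]) stool();
translate([1567, 258, 0]) stool();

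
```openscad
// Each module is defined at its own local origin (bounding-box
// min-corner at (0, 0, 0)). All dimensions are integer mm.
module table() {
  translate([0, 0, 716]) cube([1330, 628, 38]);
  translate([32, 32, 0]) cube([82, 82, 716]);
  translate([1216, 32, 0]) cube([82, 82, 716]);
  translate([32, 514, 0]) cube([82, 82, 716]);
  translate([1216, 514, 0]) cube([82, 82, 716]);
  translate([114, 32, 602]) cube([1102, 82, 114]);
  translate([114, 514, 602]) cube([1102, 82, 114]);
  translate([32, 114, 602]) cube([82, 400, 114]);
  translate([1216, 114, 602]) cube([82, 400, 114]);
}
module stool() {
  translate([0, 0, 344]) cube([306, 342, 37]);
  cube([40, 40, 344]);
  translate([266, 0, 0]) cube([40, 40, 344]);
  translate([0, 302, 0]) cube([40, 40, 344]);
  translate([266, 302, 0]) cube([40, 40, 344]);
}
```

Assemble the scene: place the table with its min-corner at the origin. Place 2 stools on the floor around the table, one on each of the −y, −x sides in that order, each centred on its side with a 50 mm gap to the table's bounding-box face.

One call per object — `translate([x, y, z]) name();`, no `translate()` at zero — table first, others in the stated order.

table();
translate([512, -392, 0]) stool();
translate([-356, 143, 0]) stool();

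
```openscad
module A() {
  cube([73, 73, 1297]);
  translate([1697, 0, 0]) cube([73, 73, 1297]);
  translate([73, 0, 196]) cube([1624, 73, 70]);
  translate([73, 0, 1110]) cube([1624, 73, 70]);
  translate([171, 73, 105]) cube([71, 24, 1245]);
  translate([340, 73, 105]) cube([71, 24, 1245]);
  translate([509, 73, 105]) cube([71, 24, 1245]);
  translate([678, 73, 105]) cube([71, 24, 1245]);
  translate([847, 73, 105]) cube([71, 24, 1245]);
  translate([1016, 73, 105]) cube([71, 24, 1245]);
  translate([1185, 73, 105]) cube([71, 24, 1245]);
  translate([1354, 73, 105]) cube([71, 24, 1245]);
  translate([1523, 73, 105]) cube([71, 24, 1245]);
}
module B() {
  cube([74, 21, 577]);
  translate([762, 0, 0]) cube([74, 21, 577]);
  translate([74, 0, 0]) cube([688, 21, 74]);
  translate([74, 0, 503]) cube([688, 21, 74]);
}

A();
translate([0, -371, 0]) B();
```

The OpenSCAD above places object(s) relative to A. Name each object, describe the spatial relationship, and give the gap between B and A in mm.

A is a fence section. B is a picture frame. The picture frame is on the floor beside the fence section on its −y side. The gap between the picture frame and the fence section is 350 mm.

The picture frame's nearest face is 350 mm from the fence section's −y face.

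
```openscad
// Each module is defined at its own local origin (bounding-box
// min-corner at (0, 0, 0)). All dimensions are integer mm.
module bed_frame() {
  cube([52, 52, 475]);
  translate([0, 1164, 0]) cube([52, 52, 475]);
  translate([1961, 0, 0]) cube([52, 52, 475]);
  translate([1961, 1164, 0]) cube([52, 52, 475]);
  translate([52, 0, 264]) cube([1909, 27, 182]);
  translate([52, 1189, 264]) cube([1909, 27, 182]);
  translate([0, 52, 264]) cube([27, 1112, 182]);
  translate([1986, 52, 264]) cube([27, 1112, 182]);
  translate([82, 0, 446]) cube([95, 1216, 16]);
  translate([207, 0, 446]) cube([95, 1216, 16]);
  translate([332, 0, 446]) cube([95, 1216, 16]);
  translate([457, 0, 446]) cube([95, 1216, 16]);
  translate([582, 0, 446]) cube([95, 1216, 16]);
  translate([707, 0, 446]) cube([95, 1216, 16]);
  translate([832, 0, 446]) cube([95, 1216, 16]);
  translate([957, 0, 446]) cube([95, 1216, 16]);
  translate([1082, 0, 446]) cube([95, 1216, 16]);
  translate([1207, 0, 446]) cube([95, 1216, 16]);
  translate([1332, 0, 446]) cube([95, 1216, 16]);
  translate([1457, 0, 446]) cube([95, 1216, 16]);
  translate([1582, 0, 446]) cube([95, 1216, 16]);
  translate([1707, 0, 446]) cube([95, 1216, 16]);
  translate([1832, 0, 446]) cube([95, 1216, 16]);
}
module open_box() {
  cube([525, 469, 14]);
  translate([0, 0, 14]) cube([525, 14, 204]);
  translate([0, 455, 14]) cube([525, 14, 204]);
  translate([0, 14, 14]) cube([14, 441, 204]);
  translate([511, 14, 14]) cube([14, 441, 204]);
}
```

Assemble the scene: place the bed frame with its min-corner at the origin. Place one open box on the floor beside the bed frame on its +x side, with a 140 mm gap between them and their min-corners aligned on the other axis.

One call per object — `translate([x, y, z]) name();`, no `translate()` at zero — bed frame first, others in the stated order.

bed_frame();
translate([2153, 0, 0]) open_box();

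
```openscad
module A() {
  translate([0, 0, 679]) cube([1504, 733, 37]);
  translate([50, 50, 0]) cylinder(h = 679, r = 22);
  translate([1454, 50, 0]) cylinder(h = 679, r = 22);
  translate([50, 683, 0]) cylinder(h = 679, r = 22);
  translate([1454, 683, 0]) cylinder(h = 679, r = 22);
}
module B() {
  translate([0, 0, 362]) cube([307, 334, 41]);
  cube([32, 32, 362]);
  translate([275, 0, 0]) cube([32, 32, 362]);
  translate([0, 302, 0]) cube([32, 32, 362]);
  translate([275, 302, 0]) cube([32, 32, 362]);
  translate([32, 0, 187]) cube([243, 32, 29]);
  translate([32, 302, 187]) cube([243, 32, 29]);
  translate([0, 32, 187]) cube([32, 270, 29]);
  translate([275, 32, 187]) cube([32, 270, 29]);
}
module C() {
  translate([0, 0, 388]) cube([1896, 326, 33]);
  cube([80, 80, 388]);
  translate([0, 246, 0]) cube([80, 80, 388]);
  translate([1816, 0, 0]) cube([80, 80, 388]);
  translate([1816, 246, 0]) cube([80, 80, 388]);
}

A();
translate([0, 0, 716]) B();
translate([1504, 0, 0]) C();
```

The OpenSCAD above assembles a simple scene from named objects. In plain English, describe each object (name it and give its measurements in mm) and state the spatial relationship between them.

A is a table: top 1504 mm (x) × 733 mm (y), 37 mm thick, upper face at z = 716 mm, on four round legs of 44 mm diameter, each leg's bounding box inset 28 mm from the nearest pair of top edges, running from z = 0 to the bottom of the top.

B is a four-legged stool. The seat is a 307×334×41 mm slab whose top surface is at z = 403 mm; four square legs, each 32×32 mm in cross-section, run from the floor (z = 0) to the underside of the seat, each flush with a corner of the seat. Four stretchers, 32 mm wide and 29 mm tall, connect adjacent legs with their undersides at z = 187 mm, each running between the inner faces of the legs it joins and aligned with the legs' outer faces on the other axis.

C is a long wooden bench with a 1896 mm (x) × 326 mm (y) seat, 33 mm thick, its top surface 421 mm above the floor. Four 80 mm square legs at the seat corners, flush with the edges, run from z = 0 to the seat underside.

The stool is on top of the table. The bench is against the table's +x side, with their −y faces flush.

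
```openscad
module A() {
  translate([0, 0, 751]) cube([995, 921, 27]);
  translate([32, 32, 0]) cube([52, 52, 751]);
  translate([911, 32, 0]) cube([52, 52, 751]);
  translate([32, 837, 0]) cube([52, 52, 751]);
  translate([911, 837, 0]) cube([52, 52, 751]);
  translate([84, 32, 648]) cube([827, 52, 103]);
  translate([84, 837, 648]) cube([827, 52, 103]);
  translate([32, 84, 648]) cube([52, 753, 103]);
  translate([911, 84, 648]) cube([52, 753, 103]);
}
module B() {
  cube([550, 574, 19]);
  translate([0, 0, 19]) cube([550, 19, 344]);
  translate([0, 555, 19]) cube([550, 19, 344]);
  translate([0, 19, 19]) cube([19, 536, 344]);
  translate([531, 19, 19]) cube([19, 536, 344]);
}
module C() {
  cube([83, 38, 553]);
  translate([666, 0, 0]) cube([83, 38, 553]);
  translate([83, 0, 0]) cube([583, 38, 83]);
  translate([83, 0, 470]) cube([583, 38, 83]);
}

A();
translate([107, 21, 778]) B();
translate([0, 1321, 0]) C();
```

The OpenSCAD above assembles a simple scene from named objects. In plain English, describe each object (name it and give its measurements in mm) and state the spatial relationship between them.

A is a table with a 995×921 mm rectangular top, 27 mm thick, top surface at z = 778 mm, supported by four 52×52 mm square legs, each inset 32 mm from the nearest pair of top edges, running from the floor. Four apron rails, 52 mm thick and 103 mm tall, run between adjacent legs with their top edges flush with the underside of the top and their outer faces flush with the legs' outer faces.

B is an open-topped rectangular box: outside dimensions 550×574×363 mm, with a uniform wall and base thickness of 19 mm. The base is a full 550×574 slab on the floor; four walls sit on top of the base. The front and back walls (the −y and +y sides) span the full width; the two side walls fit between them.

C is a picture frame with a 583×387 mm rectangular opening (x by z) and a uniform 83 mm border on every side. Frame depth is 38 mm along y. It is built from two vertical stiles running the full outside height and two horizontal rails spanning the gap between the stiles.

The open box is on top of the table. The picture frame is on the floor beside the table on its +y side.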